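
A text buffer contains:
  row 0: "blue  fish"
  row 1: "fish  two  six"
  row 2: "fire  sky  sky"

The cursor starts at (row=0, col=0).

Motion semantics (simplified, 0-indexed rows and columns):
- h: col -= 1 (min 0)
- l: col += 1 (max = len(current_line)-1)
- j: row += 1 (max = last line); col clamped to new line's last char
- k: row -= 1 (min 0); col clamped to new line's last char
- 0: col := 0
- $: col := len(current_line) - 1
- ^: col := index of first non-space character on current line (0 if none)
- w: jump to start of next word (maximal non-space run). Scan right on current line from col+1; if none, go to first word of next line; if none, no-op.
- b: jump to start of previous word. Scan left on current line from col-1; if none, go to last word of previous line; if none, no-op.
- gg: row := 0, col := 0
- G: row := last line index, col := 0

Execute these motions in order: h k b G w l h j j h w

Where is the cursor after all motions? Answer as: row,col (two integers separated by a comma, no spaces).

After 1 (h): row=0 col=0 char='b'
After 2 (k): row=0 col=0 char='b'
After 3 (b): row=0 col=0 char='b'
After 4 (G): row=2 col=0 char='f'
After 5 (w): row=2 col=6 char='s'
After 6 (l): row=2 col=7 char='k'
After 7 (h): row=2 col=6 char='s'
After 8 (j): row=2 col=6 char='s'
After 9 (j): row=2 col=6 char='s'
After 10 (h): row=2 col=5 char='_'
After 11 (w): row=2 col=6 char='s'

Answer: 2,6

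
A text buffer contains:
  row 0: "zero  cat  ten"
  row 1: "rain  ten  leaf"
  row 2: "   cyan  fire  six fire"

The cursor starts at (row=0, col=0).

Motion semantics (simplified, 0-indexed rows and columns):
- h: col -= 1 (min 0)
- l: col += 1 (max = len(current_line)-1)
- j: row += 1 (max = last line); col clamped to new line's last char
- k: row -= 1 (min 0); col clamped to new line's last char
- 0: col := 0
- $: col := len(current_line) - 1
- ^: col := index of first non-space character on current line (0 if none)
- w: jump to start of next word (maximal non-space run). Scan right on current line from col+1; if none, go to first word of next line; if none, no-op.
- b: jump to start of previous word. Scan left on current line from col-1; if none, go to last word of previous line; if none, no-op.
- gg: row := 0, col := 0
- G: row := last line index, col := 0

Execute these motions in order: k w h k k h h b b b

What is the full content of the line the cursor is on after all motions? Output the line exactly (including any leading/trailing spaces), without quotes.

After 1 (k): row=0 col=0 char='z'
After 2 (w): row=0 col=6 char='c'
After 3 (h): row=0 col=5 char='_'
After 4 (k): row=0 col=5 char='_'
After 5 (k): row=0 col=5 char='_'
After 6 (h): row=0 col=4 char='_'
After 7 (h): row=0 col=3 char='o'
After 8 (b): row=0 col=0 char='z'
After 9 (b): row=0 col=0 char='z'
After 10 (b): row=0 col=0 char='z'

Answer: zero  cat  ten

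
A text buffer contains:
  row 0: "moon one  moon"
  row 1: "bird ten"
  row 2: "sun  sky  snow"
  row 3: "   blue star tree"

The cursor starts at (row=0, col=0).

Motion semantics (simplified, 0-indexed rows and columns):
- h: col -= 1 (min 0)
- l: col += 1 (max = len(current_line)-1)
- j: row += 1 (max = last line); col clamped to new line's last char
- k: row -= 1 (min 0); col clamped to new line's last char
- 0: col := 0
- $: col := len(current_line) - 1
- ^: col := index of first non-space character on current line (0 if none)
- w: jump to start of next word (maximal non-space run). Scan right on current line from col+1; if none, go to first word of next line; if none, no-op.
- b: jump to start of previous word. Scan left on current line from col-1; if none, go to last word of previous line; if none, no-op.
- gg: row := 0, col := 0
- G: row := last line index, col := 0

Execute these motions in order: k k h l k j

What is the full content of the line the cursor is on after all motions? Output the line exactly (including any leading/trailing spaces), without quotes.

After 1 (k): row=0 col=0 char='m'
After 2 (k): row=0 col=0 char='m'
After 3 (h): row=0 col=0 char='m'
After 4 (l): row=0 col=1 char='o'
After 5 (k): row=0 col=1 char='o'
After 6 (j): row=1 col=1 char='i'

Answer: bird ten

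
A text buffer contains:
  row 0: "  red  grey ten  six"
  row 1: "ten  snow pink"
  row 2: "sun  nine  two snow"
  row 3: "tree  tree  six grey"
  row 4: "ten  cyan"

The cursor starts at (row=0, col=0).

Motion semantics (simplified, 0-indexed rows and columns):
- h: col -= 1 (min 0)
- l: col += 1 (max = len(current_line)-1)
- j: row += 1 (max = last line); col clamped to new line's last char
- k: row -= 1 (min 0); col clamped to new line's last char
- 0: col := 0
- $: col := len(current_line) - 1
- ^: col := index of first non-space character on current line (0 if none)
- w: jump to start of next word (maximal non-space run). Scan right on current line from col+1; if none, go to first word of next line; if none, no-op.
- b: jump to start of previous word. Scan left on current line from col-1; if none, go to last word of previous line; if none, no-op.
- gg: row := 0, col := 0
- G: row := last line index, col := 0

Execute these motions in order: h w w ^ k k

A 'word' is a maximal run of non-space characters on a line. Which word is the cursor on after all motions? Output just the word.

After 1 (h): row=0 col=0 char='_'
After 2 (w): row=0 col=2 char='r'
After 3 (w): row=0 col=7 char='g'
After 4 (^): row=0 col=2 char='r'
After 5 (k): row=0 col=2 char='r'
After 6 (k): row=0 col=2 char='r'

Answer: red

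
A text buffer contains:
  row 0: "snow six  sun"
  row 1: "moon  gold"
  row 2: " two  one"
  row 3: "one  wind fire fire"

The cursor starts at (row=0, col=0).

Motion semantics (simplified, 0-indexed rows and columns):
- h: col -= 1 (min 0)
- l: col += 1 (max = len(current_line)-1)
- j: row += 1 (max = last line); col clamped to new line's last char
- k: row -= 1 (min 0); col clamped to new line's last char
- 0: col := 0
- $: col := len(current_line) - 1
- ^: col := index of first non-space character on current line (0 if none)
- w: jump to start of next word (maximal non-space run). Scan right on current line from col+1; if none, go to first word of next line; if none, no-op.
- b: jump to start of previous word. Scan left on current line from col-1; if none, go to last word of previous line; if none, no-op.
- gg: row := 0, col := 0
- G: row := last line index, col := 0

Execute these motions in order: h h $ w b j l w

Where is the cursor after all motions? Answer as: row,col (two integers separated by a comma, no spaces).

Answer: 2,1

Derivation:
After 1 (h): row=0 col=0 char='s'
After 2 (h): row=0 col=0 char='s'
After 3 ($): row=0 col=12 char='n'
After 4 (w): row=1 col=0 char='m'
After 5 (b): row=0 col=10 char='s'
After 6 (j): row=1 col=9 char='d'
After 7 (l): row=1 col=9 char='d'
After 8 (w): row=2 col=1 char='t'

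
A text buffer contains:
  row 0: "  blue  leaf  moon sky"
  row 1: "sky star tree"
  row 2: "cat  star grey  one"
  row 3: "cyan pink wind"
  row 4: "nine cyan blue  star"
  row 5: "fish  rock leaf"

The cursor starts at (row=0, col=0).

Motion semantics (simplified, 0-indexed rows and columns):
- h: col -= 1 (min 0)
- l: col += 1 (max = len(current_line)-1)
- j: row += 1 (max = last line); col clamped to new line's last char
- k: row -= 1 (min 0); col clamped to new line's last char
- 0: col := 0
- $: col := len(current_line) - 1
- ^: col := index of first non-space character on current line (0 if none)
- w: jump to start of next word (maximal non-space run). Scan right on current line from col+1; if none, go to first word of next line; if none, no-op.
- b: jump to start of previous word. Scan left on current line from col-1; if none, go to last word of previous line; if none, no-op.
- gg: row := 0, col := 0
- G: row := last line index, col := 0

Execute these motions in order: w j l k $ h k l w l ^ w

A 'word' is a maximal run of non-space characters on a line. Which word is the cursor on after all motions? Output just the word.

After 1 (w): row=0 col=2 char='b'
After 2 (j): row=1 col=2 char='y'
After 3 (l): row=1 col=3 char='_'
After 4 (k): row=0 col=3 char='l'
After 5 ($): row=0 col=21 char='y'
After 6 (h): row=0 col=20 char='k'
After 7 (k): row=0 col=20 char='k'
After 8 (l): row=0 col=21 char='y'
After 9 (w): row=1 col=0 char='s'
After 10 (l): row=1 col=1 char='k'
After 11 (^): row=1 col=0 char='s'
After 12 (w): row=1 col=4 char='s'

Answer: star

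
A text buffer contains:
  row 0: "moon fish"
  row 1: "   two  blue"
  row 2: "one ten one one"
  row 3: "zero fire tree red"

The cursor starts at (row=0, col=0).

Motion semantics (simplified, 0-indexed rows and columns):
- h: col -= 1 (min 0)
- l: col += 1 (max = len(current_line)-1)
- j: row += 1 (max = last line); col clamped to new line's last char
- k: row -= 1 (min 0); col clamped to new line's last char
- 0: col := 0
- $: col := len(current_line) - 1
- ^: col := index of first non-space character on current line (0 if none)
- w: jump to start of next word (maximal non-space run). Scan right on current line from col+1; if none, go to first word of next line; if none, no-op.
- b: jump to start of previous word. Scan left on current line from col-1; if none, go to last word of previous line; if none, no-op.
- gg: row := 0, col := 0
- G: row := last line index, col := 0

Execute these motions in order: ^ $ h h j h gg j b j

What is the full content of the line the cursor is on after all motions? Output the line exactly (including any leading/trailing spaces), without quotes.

Answer:    two  blue

Derivation:
After 1 (^): row=0 col=0 char='m'
After 2 ($): row=0 col=8 char='h'
After 3 (h): row=0 col=7 char='s'
After 4 (h): row=0 col=6 char='i'
After 5 (j): row=1 col=6 char='_'
After 6 (h): row=1 col=5 char='o'
After 7 (gg): row=0 col=0 char='m'
After 8 (j): row=1 col=0 char='_'
After 9 (b): row=0 col=5 char='f'
After 10 (j): row=1 col=5 char='o'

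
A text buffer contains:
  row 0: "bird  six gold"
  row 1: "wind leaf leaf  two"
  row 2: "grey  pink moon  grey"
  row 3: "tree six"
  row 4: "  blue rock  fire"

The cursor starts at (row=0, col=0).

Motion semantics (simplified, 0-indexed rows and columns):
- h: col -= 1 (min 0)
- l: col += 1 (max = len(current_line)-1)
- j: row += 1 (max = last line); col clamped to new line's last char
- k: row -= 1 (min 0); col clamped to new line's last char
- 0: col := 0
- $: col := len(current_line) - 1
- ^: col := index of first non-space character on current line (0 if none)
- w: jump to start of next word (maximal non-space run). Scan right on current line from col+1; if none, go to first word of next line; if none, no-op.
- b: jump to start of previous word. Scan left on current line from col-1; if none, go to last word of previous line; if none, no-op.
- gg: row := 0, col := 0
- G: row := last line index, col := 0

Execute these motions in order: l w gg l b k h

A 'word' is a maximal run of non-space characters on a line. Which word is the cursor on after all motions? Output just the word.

After 1 (l): row=0 col=1 char='i'
After 2 (w): row=0 col=6 char='s'
After 3 (gg): row=0 col=0 char='b'
After 4 (l): row=0 col=1 char='i'
After 5 (b): row=0 col=0 char='b'
After 6 (k): row=0 col=0 char='b'
After 7 (h): row=0 col=0 char='b'

Answer: bird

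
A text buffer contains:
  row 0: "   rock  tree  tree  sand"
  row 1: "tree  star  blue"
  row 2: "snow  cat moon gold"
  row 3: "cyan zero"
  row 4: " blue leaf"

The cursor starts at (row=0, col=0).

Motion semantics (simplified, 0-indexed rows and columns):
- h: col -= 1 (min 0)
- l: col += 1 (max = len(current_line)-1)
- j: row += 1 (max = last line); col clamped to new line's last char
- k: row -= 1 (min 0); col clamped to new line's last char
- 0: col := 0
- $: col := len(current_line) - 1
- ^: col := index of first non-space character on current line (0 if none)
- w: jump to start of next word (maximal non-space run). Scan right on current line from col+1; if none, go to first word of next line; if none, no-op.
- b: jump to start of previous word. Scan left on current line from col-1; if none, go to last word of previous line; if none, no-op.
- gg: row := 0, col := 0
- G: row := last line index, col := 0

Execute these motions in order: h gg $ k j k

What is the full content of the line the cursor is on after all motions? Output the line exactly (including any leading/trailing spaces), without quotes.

After 1 (h): row=0 col=0 char='_'
After 2 (gg): row=0 col=0 char='_'
After 3 ($): row=0 col=24 char='d'
After 4 (k): row=0 col=24 char='d'
After 5 (j): row=1 col=15 char='e'
After 6 (k): row=0 col=15 char='t'

Answer:    rock  tree  tree  sand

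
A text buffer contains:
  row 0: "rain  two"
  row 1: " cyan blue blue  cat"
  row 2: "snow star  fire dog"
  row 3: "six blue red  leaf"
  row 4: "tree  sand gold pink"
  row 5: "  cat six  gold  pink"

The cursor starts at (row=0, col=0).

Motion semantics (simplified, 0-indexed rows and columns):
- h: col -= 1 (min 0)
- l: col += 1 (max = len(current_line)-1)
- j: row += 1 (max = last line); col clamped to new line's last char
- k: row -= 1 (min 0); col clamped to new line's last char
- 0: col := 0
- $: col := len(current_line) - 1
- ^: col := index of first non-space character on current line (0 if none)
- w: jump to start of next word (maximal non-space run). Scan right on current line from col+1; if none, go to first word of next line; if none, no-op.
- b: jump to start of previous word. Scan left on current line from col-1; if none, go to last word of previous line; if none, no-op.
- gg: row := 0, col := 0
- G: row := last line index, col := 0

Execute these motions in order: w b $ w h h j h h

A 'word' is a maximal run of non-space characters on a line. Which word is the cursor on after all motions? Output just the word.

Answer: snow

Derivation:
After 1 (w): row=0 col=6 char='t'
After 2 (b): row=0 col=0 char='r'
After 3 ($): row=0 col=8 char='o'
After 4 (w): row=1 col=1 char='c'
After 5 (h): row=1 col=0 char='_'
After 6 (h): row=1 col=0 char='_'
After 7 (j): row=2 col=0 char='s'
After 8 (h): row=2 col=0 char='s'
After 9 (h): row=2 col=0 char='s'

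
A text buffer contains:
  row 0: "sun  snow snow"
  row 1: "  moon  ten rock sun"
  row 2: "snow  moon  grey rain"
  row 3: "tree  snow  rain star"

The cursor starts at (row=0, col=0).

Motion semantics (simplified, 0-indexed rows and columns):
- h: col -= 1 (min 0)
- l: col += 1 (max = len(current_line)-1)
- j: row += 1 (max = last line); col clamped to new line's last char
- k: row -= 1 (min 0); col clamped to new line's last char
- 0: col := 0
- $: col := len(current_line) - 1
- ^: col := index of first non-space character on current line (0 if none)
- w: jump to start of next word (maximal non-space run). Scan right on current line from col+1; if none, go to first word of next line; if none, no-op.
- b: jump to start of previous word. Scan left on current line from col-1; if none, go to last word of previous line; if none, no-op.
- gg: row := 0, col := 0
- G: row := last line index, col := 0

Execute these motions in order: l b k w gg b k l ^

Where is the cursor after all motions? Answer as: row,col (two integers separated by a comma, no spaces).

Answer: 0,0

Derivation:
After 1 (l): row=0 col=1 char='u'
After 2 (b): row=0 col=0 char='s'
After 3 (k): row=0 col=0 char='s'
After 4 (w): row=0 col=5 char='s'
After 5 (gg): row=0 col=0 char='s'
After 6 (b): row=0 col=0 char='s'
After 7 (k): row=0 col=0 char='s'
After 8 (l): row=0 col=1 char='u'
After 9 (^): row=0 col=0 char='s'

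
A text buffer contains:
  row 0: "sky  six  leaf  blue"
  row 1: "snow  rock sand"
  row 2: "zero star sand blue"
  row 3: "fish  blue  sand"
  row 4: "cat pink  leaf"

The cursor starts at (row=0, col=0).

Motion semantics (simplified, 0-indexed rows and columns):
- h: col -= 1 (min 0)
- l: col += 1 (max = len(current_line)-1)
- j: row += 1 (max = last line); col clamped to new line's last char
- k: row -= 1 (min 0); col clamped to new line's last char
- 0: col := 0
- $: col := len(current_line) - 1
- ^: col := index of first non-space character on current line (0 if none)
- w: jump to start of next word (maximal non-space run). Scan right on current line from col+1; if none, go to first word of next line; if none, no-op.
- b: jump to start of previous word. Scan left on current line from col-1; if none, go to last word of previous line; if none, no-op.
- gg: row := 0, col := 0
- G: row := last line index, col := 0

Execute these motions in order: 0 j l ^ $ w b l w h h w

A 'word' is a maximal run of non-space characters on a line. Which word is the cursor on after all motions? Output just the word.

After 1 (0): row=0 col=0 char='s'
After 2 (j): row=1 col=0 char='s'
After 3 (l): row=1 col=1 char='n'
After 4 (^): row=1 col=0 char='s'
After 5 ($): row=1 col=14 char='d'
After 6 (w): row=2 col=0 char='z'
After 7 (b): row=1 col=11 char='s'
After 8 (l): row=1 col=12 char='a'
After 9 (w): row=2 col=0 char='z'
After 10 (h): row=2 col=0 char='z'
After 11 (h): row=2 col=0 char='z'
After 12 (w): row=2 col=5 char='s'

Answer: star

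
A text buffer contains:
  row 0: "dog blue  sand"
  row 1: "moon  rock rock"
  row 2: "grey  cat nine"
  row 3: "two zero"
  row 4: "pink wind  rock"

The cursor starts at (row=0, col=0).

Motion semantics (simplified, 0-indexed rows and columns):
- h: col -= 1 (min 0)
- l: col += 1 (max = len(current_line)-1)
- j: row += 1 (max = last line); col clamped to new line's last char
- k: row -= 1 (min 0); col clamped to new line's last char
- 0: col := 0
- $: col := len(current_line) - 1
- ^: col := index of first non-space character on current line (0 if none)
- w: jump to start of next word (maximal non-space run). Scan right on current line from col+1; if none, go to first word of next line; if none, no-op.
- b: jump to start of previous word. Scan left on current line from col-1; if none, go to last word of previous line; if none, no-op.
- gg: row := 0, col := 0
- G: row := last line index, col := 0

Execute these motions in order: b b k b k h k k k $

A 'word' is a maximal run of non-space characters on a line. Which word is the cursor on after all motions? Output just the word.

After 1 (b): row=0 col=0 char='d'
After 2 (b): row=0 col=0 char='d'
After 3 (k): row=0 col=0 char='d'
After 4 (b): row=0 col=0 char='d'
After 5 (k): row=0 col=0 char='d'
After 6 (h): row=0 col=0 char='d'
After 7 (k): row=0 col=0 char='d'
After 8 (k): row=0 col=0 char='d'
After 9 (k): row=0 col=0 char='d'
After 10 ($): row=0 col=13 char='d'

Answer: sand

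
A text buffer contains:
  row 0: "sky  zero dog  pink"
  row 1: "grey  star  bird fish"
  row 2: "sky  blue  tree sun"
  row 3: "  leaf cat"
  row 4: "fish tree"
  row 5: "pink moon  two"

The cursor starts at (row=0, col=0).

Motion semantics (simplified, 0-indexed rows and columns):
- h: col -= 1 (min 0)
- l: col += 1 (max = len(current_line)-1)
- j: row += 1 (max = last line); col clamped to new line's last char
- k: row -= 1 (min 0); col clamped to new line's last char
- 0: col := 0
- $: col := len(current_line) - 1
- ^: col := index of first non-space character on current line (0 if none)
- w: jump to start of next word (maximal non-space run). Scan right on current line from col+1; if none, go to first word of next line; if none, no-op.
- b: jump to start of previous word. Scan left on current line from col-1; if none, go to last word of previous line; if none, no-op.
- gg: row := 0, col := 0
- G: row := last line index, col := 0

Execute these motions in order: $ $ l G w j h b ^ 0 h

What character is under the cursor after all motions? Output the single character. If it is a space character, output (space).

Answer: p

Derivation:
After 1 ($): row=0 col=18 char='k'
After 2 ($): row=0 col=18 char='k'
After 3 (l): row=0 col=18 char='k'
After 4 (G): row=5 col=0 char='p'
After 5 (w): row=5 col=5 char='m'
After 6 (j): row=5 col=5 char='m'
After 7 (h): row=5 col=4 char='_'
After 8 (b): row=5 col=0 char='p'
After 9 (^): row=5 col=0 char='p'
After 10 (0): row=5 col=0 char='p'
After 11 (h): row=5 col=0 char='p'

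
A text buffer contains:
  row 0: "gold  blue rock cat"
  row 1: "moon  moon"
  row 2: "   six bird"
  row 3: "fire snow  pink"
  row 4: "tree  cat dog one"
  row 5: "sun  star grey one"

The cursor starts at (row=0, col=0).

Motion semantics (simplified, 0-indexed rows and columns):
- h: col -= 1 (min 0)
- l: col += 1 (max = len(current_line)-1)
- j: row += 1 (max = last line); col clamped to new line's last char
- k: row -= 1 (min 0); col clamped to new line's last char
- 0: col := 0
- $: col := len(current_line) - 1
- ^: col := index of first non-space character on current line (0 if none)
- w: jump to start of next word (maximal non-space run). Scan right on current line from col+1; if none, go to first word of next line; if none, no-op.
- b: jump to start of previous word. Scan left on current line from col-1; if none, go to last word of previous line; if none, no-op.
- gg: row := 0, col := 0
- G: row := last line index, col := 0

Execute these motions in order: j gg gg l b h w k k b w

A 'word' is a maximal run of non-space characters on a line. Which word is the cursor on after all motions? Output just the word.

After 1 (j): row=1 col=0 char='m'
After 2 (gg): row=0 col=0 char='g'
After 3 (gg): row=0 col=0 char='g'
After 4 (l): row=0 col=1 char='o'
After 5 (b): row=0 col=0 char='g'
After 6 (h): row=0 col=0 char='g'
After 7 (w): row=0 col=6 char='b'
After 8 (k): row=0 col=6 char='b'
After 9 (k): row=0 col=6 char='b'
After 10 (b): row=0 col=0 char='g'
After 11 (w): row=0 col=6 char='b'

Answer: blue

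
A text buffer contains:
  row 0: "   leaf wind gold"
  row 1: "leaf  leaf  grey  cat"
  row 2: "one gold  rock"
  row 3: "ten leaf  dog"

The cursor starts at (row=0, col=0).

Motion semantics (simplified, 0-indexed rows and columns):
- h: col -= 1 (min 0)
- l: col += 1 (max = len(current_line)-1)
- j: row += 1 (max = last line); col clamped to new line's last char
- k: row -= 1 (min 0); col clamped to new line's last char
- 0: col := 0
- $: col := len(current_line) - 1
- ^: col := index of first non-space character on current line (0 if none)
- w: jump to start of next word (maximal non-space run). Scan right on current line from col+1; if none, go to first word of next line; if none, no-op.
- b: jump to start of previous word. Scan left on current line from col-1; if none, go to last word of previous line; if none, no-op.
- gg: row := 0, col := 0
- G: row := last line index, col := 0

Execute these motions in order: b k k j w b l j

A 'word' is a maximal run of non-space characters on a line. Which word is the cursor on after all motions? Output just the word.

Answer: one

Derivation:
After 1 (b): row=0 col=0 char='_'
After 2 (k): row=0 col=0 char='_'
After 3 (k): row=0 col=0 char='_'
After 4 (j): row=1 col=0 char='l'
After 5 (w): row=1 col=6 char='l'
After 6 (b): row=1 col=0 char='l'
After 7 (l): row=1 col=1 char='e'
After 8 (j): row=2 col=1 char='n'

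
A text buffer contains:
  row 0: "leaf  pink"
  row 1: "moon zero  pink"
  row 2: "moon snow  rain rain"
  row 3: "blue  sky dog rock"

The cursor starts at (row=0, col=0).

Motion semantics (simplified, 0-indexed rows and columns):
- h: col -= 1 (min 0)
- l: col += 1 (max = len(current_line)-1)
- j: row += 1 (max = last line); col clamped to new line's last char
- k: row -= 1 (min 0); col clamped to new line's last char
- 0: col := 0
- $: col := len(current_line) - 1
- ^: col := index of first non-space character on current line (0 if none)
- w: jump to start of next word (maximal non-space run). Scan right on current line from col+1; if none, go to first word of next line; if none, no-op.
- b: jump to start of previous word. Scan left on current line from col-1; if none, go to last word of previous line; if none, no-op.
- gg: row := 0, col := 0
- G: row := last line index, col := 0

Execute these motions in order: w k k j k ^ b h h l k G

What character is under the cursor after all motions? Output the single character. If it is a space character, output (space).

After 1 (w): row=0 col=6 char='p'
After 2 (k): row=0 col=6 char='p'
After 3 (k): row=0 col=6 char='p'
After 4 (j): row=1 col=6 char='e'
After 5 (k): row=0 col=6 char='p'
After 6 (^): row=0 col=0 char='l'
After 7 (b): row=0 col=0 char='l'
After 8 (h): row=0 col=0 char='l'
After 9 (h): row=0 col=0 char='l'
After 10 (l): row=0 col=1 char='e'
After 11 (k): row=0 col=1 char='e'
After 12 (G): row=3 col=0 char='b'

Answer: b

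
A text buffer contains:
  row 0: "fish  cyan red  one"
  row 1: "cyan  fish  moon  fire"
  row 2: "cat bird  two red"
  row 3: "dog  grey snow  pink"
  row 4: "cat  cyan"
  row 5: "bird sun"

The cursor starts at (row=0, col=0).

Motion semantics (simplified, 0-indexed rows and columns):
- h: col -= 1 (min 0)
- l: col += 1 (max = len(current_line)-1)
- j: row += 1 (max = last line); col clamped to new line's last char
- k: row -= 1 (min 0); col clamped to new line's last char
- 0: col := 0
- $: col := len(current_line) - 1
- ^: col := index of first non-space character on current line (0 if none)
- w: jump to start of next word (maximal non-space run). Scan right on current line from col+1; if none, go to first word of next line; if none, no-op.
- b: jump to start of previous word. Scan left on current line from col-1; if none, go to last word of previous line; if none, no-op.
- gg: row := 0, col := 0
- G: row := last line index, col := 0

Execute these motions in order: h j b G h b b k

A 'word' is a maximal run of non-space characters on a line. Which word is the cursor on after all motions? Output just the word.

After 1 (h): row=0 col=0 char='f'
After 2 (j): row=1 col=0 char='c'
After 3 (b): row=0 col=16 char='o'
After 4 (G): row=5 col=0 char='b'
After 5 (h): row=5 col=0 char='b'
After 6 (b): row=4 col=5 char='c'
After 7 (b): row=4 col=0 char='c'
After 8 (k): row=3 col=0 char='d'

Answer: dog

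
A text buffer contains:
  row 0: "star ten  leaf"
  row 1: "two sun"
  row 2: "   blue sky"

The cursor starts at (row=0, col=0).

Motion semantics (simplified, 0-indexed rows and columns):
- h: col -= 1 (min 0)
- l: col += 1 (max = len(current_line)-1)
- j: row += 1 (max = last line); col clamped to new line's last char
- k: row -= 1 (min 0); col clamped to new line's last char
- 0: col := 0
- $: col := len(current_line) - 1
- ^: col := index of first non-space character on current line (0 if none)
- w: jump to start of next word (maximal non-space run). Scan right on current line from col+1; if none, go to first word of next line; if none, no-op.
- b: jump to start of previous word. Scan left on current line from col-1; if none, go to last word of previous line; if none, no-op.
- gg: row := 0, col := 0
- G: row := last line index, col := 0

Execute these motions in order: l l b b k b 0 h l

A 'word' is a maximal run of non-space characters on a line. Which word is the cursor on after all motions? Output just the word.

Answer: star

Derivation:
After 1 (l): row=0 col=1 char='t'
After 2 (l): row=0 col=2 char='a'
After 3 (b): row=0 col=0 char='s'
After 4 (b): row=0 col=0 char='s'
After 5 (k): row=0 col=0 char='s'
After 6 (b): row=0 col=0 char='s'
After 7 (0): row=0 col=0 char='s'
After 8 (h): row=0 col=0 char='s'
After 9 (l): row=0 col=1 char='t'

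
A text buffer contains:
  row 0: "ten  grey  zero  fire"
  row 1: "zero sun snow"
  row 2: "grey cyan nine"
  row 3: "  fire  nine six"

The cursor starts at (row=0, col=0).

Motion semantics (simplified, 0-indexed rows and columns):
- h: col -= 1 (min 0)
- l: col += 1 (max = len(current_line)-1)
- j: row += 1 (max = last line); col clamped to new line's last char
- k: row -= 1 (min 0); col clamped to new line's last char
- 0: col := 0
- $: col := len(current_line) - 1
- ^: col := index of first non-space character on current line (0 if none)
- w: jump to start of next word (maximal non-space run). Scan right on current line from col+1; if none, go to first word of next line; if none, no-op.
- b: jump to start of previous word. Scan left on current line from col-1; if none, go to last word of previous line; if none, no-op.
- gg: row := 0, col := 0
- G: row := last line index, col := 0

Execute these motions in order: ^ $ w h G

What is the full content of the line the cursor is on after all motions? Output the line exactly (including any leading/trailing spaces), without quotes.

After 1 (^): row=0 col=0 char='t'
After 2 ($): row=0 col=20 char='e'
After 3 (w): row=1 col=0 char='z'
After 4 (h): row=1 col=0 char='z'
After 5 (G): row=3 col=0 char='_'

Answer:   fire  nine six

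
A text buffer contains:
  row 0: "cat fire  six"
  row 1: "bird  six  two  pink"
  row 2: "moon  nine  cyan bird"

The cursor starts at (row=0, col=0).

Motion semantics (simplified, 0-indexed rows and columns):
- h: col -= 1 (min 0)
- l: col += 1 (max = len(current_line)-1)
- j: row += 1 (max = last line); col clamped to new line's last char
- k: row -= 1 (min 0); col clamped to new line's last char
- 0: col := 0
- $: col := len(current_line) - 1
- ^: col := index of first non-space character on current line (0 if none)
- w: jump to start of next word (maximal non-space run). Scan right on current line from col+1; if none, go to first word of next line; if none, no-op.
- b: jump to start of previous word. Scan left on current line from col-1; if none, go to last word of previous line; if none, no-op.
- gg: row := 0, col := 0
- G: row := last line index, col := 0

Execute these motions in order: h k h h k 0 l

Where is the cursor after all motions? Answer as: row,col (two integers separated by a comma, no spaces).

Answer: 0,1

Derivation:
After 1 (h): row=0 col=0 char='c'
After 2 (k): row=0 col=0 char='c'
After 3 (h): row=0 col=0 char='c'
After 4 (h): row=0 col=0 char='c'
After 5 (k): row=0 col=0 char='c'
After 6 (0): row=0 col=0 char='c'
After 7 (l): row=0 col=1 char='a'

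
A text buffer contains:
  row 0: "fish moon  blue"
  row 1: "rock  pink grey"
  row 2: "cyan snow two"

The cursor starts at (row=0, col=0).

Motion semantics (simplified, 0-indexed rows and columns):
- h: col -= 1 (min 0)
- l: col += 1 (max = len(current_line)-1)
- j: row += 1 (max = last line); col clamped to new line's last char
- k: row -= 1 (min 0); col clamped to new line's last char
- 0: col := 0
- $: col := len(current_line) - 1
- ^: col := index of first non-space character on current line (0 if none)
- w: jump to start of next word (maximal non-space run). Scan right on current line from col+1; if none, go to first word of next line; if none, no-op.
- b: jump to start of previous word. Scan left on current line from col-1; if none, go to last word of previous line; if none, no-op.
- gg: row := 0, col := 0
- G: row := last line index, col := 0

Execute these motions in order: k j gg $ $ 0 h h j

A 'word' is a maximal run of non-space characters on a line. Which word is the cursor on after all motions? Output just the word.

After 1 (k): row=0 col=0 char='f'
After 2 (j): row=1 col=0 char='r'
After 3 (gg): row=0 col=0 char='f'
After 4 ($): row=0 col=14 char='e'
After 5 ($): row=0 col=14 char='e'
After 6 (0): row=0 col=0 char='f'
After 7 (h): row=0 col=0 char='f'
After 8 (h): row=0 col=0 char='f'
After 9 (j): row=1 col=0 char='r'

Answer: rock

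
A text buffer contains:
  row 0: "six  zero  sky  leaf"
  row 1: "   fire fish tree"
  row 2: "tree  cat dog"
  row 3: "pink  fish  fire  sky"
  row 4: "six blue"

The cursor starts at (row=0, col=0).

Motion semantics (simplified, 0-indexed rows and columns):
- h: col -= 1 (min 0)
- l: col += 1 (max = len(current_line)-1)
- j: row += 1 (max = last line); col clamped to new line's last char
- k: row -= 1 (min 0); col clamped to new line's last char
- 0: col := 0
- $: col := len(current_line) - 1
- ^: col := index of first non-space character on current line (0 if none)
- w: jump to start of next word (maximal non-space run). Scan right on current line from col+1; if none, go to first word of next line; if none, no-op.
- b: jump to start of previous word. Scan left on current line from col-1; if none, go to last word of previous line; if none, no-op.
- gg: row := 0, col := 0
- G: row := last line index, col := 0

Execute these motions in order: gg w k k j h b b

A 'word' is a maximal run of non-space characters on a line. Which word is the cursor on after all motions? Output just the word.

After 1 (gg): row=0 col=0 char='s'
After 2 (w): row=0 col=5 char='z'
After 3 (k): row=0 col=5 char='z'
After 4 (k): row=0 col=5 char='z'
After 5 (j): row=1 col=5 char='r'
After 6 (h): row=1 col=4 char='i'
After 7 (b): row=1 col=3 char='f'
After 8 (b): row=0 col=16 char='l'

Answer: leaf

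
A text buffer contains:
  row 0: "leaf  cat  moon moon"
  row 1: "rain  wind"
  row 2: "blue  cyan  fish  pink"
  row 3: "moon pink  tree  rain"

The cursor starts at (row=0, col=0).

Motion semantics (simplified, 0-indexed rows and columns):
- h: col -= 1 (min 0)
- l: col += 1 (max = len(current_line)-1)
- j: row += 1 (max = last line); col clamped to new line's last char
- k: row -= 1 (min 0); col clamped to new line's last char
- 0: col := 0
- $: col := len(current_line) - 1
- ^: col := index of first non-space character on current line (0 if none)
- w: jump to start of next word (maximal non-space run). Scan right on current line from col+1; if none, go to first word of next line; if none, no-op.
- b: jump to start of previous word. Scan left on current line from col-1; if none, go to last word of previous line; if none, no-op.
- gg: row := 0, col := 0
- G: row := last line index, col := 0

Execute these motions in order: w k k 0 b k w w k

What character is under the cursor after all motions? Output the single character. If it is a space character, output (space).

Answer: m

Derivation:
After 1 (w): row=0 col=6 char='c'
After 2 (k): row=0 col=6 char='c'
After 3 (k): row=0 col=6 char='c'
After 4 (0): row=0 col=0 char='l'
After 5 (b): row=0 col=0 char='l'
After 6 (k): row=0 col=0 char='l'
After 7 (w): row=0 col=6 char='c'
After 8 (w): row=0 col=11 char='m'
After 9 (k): row=0 col=11 char='m'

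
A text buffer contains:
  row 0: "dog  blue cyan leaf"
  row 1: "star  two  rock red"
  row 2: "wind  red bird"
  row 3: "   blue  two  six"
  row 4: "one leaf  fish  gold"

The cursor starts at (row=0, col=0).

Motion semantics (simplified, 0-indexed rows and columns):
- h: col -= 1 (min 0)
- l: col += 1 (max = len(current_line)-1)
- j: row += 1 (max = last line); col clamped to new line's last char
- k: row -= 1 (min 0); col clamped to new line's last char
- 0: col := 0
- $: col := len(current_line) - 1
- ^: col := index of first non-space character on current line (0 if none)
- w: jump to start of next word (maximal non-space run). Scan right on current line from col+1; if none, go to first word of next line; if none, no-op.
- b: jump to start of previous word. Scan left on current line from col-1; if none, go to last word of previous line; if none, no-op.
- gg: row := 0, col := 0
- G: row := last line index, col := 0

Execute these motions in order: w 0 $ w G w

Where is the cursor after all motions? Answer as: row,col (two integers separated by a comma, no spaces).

Answer: 4,4

Derivation:
After 1 (w): row=0 col=5 char='b'
After 2 (0): row=0 col=0 char='d'
After 3 ($): row=0 col=18 char='f'
After 4 (w): row=1 col=0 char='s'
After 5 (G): row=4 col=0 char='o'
After 6 (w): row=4 col=4 char='l'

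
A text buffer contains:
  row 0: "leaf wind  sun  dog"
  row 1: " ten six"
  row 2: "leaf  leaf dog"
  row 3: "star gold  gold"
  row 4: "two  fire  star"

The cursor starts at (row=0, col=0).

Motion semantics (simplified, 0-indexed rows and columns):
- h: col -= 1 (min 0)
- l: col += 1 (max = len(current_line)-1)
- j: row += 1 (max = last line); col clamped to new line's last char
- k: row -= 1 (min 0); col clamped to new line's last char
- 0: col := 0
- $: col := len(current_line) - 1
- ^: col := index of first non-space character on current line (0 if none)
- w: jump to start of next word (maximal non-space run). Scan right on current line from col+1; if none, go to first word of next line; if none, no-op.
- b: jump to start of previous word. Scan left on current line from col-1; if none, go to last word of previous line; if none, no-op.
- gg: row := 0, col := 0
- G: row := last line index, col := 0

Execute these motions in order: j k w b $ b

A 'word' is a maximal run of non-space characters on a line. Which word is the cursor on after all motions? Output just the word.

Answer: dog

Derivation:
After 1 (j): row=1 col=0 char='_'
After 2 (k): row=0 col=0 char='l'
After 3 (w): row=0 col=5 char='w'
After 4 (b): row=0 col=0 char='l'
After 5 ($): row=0 col=18 char='g'
After 6 (b): row=0 col=16 char='d'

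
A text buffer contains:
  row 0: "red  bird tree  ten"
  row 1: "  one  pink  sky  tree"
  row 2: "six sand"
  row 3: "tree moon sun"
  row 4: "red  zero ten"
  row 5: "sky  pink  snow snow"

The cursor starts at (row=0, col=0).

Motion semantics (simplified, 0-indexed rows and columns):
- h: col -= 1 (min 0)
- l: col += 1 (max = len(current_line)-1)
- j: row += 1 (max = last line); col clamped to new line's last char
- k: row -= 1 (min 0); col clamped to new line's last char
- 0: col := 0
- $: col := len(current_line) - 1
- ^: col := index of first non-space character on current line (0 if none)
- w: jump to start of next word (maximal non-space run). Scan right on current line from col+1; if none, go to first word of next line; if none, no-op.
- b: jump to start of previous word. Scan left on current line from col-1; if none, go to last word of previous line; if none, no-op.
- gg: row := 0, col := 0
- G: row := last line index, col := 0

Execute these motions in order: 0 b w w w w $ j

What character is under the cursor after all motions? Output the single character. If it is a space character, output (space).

After 1 (0): row=0 col=0 char='r'
After 2 (b): row=0 col=0 char='r'
After 3 (w): row=0 col=5 char='b'
After 4 (w): row=0 col=10 char='t'
After 5 (w): row=0 col=16 char='t'
After 6 (w): row=1 col=2 char='o'
After 7 ($): row=1 col=21 char='e'
After 8 (j): row=2 col=7 char='d'

Answer: d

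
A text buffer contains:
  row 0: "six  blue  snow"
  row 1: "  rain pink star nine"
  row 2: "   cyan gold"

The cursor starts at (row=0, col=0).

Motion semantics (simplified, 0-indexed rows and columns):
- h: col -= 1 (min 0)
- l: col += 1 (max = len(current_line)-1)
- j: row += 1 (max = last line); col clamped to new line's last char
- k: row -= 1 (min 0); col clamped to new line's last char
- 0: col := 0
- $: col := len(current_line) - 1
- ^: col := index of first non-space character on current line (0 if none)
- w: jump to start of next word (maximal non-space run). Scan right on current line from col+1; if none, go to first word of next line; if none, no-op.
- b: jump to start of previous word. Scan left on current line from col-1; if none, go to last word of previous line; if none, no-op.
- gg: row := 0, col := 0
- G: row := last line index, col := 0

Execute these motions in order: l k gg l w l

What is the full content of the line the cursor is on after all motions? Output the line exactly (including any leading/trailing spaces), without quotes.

Answer: six  blue  snow

Derivation:
After 1 (l): row=0 col=1 char='i'
After 2 (k): row=0 col=1 char='i'
After 3 (gg): row=0 col=0 char='s'
After 4 (l): row=0 col=1 char='i'
After 5 (w): row=0 col=5 char='b'
After 6 (l): row=0 col=6 char='l'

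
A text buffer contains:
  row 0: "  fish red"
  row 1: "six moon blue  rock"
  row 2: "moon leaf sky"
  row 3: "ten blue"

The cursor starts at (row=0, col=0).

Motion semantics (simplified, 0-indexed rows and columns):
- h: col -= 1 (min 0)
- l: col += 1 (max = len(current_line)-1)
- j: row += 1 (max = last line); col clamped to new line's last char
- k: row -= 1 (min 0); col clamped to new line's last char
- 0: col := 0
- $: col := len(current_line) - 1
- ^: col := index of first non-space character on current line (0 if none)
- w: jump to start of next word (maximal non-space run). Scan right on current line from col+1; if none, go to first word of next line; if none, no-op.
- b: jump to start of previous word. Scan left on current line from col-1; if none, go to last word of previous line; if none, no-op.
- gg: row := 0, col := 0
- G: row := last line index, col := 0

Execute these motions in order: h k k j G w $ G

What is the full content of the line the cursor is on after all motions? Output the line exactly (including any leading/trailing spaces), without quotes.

Answer: ten blue

Derivation:
After 1 (h): row=0 col=0 char='_'
After 2 (k): row=0 col=0 char='_'
After 3 (k): row=0 col=0 char='_'
After 4 (j): row=1 col=0 char='s'
After 5 (G): row=3 col=0 char='t'
After 6 (w): row=3 col=4 char='b'
After 7 ($): row=3 col=7 char='e'
After 8 (G): row=3 col=0 char='t'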